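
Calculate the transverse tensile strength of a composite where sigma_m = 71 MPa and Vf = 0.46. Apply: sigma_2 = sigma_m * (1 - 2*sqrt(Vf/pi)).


factor = 1 - 2*sqrt(0.46/pi) = 0.2347
sigma_2 = 71 * 0.2347 = 16.66 MPa

16.66 MPa


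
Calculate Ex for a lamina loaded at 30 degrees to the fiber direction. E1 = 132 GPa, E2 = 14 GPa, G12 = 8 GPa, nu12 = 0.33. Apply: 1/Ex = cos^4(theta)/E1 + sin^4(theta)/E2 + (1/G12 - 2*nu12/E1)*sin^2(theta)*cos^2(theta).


cos^4(30) = 0.5625, sin^4(30) = 0.0625, sin^2(30)*cos^2(30) = 0.1875
1/G12 - 2*nu12/E1 = 1/8 - 2*0.33/132 = 0.12 GPa^-1
1/Ex = 0.5625/132 + 0.0625/14 + 0.12*0.1875 = 0.0312256 GPa^-1
Ex = 32.02 GPa

32.02 GPa


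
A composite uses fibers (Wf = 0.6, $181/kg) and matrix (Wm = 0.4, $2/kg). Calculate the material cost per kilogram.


Cost = cost_f*Wf + cost_m*Wm = 181*0.6 + 2*0.4 = $109.4/kg

$109.4/kg


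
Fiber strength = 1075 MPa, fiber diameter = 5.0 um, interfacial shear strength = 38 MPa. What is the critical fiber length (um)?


Lc = sigma_f * d / (2 * tau_i) = 1075 * 5.0 / (2 * 38) = 70.7 um

70.7 um


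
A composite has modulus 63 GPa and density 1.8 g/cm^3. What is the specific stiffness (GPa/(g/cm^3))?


Specific stiffness = E/rho = 63/1.8 = 35.0 GPa/(g/cm^3)

35.0 GPa/(g/cm^3)


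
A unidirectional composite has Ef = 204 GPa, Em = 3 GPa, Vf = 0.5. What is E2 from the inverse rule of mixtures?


1/E2 = Vf/Ef + (1-Vf)/Em = 0.5/204 + 0.5/3
E2 = 5.91 GPa

5.91 GPa


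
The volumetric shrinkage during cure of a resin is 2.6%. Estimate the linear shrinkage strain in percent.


Linear shrinkage ≈ vol_shrink/3 = 2.6/3 = 0.867%

0.867%


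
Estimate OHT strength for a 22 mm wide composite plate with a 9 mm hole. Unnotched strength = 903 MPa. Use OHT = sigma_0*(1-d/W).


OHT = sigma_0*(1-d/W) = 903*(1-9/22) = 533.6 MPa

533.6 MPa


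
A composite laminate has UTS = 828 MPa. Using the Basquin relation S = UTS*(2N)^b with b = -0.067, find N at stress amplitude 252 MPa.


N = 0.5 * (S/UTS)^(1/b) = 0.5 * (252/828)^(1/-0.067) = 2.5696e+07 cycles

2.5696e+07 cycles


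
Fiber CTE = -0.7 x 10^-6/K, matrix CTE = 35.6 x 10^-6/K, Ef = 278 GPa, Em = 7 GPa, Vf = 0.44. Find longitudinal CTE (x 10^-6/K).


E1 = Ef*Vf + Em*(1-Vf) = 126.24
alpha_1 = (alpha_f*Ef*Vf + alpha_m*Em*(1-Vf))/E1 = 0.43 x 10^-6/K

0.43 x 10^-6/K


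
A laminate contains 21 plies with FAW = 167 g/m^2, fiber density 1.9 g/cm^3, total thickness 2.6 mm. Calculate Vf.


Vf = n * FAW / (rho_f * h * 1000) = 21 * 167 / (1.9 * 2.6 * 1000) = 0.7099

0.7099


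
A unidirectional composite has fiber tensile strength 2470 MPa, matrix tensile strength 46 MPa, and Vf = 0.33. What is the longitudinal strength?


sigma_1 = sigma_f*Vf + sigma_m*(1-Vf) = 2470*0.33 + 46*0.67 = 845.9 MPa

845.9 MPa


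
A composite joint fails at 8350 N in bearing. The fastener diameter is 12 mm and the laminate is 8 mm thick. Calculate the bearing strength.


sigma_br = F/(d*h) = 8350/(12*8) = 87.0 MPa

87.0 MPa


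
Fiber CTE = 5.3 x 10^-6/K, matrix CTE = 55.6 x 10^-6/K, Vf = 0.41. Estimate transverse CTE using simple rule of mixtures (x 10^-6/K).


alpha_2 = alpha_f*Vf + alpha_m*(1-Vf) = 5.3*0.41 + 55.6*0.59 = 35.0 x 10^-6/K

35.0 x 10^-6/K


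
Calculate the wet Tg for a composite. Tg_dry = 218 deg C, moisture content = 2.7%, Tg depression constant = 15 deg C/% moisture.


Tg_wet = Tg_dry - k*moisture = 218 - 15*2.7 = 177.5 deg C

177.5 deg C


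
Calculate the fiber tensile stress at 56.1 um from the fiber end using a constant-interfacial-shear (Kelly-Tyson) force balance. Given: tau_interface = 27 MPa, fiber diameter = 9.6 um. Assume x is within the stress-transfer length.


Force balance: sigma_f * (pi*d^2/4) = tau * (pi*d) * x  ->  sigma_f = 4 * tau * x / d
sigma_f = 4 * 27 * 56.1 / 9.6 = 631.1 MPa

631.1 MPa


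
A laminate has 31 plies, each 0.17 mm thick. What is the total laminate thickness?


h = n * t_ply = 31 * 0.17 = 5.27 mm

5.27 mm


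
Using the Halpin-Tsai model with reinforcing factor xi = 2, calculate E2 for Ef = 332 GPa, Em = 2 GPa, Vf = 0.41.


eta = (Ef/Em - 1)/(Ef/Em + xi) = (166.0 - 1)/(166.0 + 2) = 0.9821
E2 = Em*(1+xi*eta*Vf)/(1-eta*Vf) = 6.04 GPa

6.04 GPa


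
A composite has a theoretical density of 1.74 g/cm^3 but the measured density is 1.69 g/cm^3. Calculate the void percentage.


Void% = (rho_theo - rho_actual)/rho_theo * 100 = (1.74 - 1.69)/1.74 * 100 = 2.87%

2.87%


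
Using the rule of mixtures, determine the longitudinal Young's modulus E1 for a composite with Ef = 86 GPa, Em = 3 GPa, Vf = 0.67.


E1 = Ef*Vf + Em*(1-Vf) = 86*0.67 + 3*0.33 = 58.61 GPa

58.61 GPa


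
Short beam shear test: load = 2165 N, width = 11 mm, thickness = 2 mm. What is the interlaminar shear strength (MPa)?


ILSS = 3F/(4bh) = 3*2165/(4*11*2) = 73.81 MPa

73.81 MPa


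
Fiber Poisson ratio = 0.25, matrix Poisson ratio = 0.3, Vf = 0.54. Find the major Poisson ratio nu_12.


nu_12 = nu_f*Vf + nu_m*(1-Vf) = 0.25*0.54 + 0.3*0.46 = 0.273

0.273


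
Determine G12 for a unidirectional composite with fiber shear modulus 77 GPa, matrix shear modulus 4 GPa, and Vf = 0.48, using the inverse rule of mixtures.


1/G12 = Vf/Gf + (1-Vf)/Gm = 0.48/77 + 0.52/4
G12 = 7.34 GPa

7.34 GPa


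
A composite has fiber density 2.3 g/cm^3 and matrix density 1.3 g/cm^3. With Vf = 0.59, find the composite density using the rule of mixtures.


rho_c = rho_f*Vf + rho_m*(1-Vf) = 2.3*0.59 + 1.3*0.41 = 1.89 g/cm^3

1.89 g/cm^3


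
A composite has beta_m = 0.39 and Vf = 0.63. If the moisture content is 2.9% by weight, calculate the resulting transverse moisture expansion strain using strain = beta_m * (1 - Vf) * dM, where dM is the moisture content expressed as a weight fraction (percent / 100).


dM = 2.9/100 = 0.029
strain = beta_m * (1-Vf) * dM = 0.39 * 0.37 * 0.029 = 0.0041847

0.0041847


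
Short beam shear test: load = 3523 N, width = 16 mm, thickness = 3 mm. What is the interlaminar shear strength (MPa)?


ILSS = 3F/(4bh) = 3*3523/(4*16*3) = 55.05 MPa

55.05 MPa


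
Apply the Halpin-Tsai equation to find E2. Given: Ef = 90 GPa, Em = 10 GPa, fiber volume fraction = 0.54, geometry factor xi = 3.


eta = (Ef/Em - 1)/(Ef/Em + xi) = (9.0 - 1)/(9.0 + 3) = 0.6667
E2 = Em*(1+xi*eta*Vf)/(1-eta*Vf) = 32.5 GPa

32.5 GPa


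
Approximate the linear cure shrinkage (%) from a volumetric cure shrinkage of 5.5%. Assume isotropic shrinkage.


Linear shrinkage ≈ vol_shrink/3 = 5.5/3 = 1.833%

1.833%


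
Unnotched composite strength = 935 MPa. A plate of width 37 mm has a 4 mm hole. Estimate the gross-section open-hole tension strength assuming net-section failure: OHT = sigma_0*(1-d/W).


OHT = sigma_0*(1-d/W) = 935*(1-4/37) = 833.9 MPa

833.9 MPa


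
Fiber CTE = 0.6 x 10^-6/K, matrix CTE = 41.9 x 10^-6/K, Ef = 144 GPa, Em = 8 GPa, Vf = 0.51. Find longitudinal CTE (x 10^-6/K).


E1 = Ef*Vf + Em*(1-Vf) = 77.36
alpha_1 = (alpha_f*Ef*Vf + alpha_m*Em*(1-Vf))/E1 = 2.69 x 10^-6/K

2.69 x 10^-6/K


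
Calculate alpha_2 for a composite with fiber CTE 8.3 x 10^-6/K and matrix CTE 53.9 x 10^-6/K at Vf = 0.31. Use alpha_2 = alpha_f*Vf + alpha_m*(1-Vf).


alpha_2 = alpha_f*Vf + alpha_m*(1-Vf) = 8.3*0.31 + 53.9*0.69 = 39.8 x 10^-6/K

39.8 x 10^-6/K


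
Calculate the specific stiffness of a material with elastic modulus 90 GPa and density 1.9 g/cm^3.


Specific stiffness = E/rho = 90/1.9 = 47.4 GPa/(g/cm^3)

47.4 GPa/(g/cm^3)


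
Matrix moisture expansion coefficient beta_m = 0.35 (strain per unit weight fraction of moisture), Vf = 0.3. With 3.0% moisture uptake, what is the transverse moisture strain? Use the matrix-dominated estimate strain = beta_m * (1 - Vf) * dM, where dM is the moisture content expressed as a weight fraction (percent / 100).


dM = 3.0/100 = 0.03
strain = beta_m * (1-Vf) * dM = 0.35 * 0.7 * 0.03 = 0.00735

0.00735


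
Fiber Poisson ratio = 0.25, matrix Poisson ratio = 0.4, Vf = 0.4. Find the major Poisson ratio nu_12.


nu_12 = nu_f*Vf + nu_m*(1-Vf) = 0.25*0.4 + 0.4*0.6 = 0.34

0.34


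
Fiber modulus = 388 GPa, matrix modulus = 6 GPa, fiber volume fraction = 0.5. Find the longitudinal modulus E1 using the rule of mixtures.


E1 = Ef*Vf + Em*(1-Vf) = 388*0.5 + 6*0.5 = 197.0 GPa

197.0 GPa


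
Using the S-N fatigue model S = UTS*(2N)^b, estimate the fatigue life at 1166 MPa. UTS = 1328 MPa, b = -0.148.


N = 0.5 * (S/UTS)^(1/b) = 0.5 * (1166/1328)^(1/-0.148) = 1.2043 cycles

1.2043 cycles


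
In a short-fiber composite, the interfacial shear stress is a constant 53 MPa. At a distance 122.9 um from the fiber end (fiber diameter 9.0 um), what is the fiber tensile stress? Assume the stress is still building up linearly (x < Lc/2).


Force balance: sigma_f * (pi*d^2/4) = tau * (pi*d) * x  ->  sigma_f = 4 * tau * x / d
sigma_f = 4 * 53 * 122.9 / 9.0 = 2895.0 MPa

2895.0 MPa


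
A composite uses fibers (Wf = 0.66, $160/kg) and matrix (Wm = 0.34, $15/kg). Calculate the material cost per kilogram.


Cost = cost_f*Wf + cost_m*Wm = 160*0.66 + 15*0.34 = $110.7/kg

$110.7/kg


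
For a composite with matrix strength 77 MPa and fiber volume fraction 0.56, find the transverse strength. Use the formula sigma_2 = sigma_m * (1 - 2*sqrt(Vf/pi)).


factor = 1 - 2*sqrt(0.56/pi) = 0.1556
sigma_2 = 77 * 0.1556 = 11.98 MPa

11.98 MPa


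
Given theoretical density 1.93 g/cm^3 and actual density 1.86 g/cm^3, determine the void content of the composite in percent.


Void% = (rho_theo - rho_actual)/rho_theo * 100 = (1.93 - 1.86)/1.93 * 100 = 3.63%

3.63%


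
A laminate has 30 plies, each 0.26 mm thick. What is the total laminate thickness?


h = n * t_ply = 30 * 0.26 = 7.8 mm

7.8 mm


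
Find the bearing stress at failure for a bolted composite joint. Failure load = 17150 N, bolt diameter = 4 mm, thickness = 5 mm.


sigma_br = F/(d*h) = 17150/(4*5) = 857.5 MPa

857.5 MPa


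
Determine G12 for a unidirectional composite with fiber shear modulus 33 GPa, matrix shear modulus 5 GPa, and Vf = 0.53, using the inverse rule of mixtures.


1/G12 = Vf/Gf + (1-Vf)/Gm = 0.53/33 + 0.47/5
G12 = 9.09 GPa

9.09 GPa


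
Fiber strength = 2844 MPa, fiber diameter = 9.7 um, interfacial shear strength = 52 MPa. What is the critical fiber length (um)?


Lc = sigma_f * d / (2 * tau_i) = 2844 * 9.7 / (2 * 52) = 265.3 um

265.3 um


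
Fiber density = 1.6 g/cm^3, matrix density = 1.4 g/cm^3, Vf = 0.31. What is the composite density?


rho_c = rho_f*Vf + rho_m*(1-Vf) = 1.6*0.31 + 1.4*0.69 = 1.462 g/cm^3

1.462 g/cm^3


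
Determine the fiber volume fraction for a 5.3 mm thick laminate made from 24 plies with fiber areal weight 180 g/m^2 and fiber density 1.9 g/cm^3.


Vf = n * FAW / (rho_f * h * 1000) = 24 * 180 / (1.9 * 5.3 * 1000) = 0.429

0.429


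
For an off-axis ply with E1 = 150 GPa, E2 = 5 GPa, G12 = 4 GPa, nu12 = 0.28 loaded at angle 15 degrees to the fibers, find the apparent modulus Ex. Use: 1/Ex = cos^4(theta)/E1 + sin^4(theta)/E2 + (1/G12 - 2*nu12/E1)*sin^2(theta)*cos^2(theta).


cos^4(15) = 0.870513, sin^4(15) = 0.004487, sin^2(15)*cos^2(15) = 0.0625
1/G12 - 2*nu12/E1 = 1/4 - 2*0.28/150 = 0.246267 GPa^-1
1/Ex = 0.870513/150 + 0.004487/5 + 0.246267*0.0625 = 0.0220925 GPa^-1
Ex = 45.26 GPa

45.26 GPa


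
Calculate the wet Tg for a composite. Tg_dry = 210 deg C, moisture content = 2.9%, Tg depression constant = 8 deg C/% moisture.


Tg_wet = Tg_dry - k*moisture = 210 - 8*2.9 = 186.8 deg C

186.8 deg C


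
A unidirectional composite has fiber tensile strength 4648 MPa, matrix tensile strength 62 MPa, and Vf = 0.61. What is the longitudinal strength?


sigma_1 = sigma_f*Vf + sigma_m*(1-Vf) = 4648*0.61 + 62*0.39 = 2859.5 MPa

2859.5 MPa


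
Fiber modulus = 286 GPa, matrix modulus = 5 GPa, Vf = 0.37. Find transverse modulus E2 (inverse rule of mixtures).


1/E2 = Vf/Ef + (1-Vf)/Em = 0.37/286 + 0.63/5
E2 = 7.86 GPa

7.86 GPa


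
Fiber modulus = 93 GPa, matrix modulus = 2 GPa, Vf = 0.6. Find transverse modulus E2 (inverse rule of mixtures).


1/E2 = Vf/Ef + (1-Vf)/Em = 0.6/93 + 0.4/2
E2 = 4.84 GPa

4.84 GPa


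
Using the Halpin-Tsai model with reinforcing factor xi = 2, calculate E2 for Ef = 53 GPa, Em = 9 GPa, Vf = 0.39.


eta = (Ef/Em - 1)/(Ef/Em + xi) = (5.8889 - 1)/(5.8889 + 2) = 0.6197
E2 = Em*(1+xi*eta*Vf)/(1-eta*Vf) = 17.61 GPa

17.61 GPa


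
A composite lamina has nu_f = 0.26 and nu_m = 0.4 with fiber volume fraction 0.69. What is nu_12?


nu_12 = nu_f*Vf + nu_m*(1-Vf) = 0.26*0.69 + 0.4*0.31 = 0.3034

0.3034


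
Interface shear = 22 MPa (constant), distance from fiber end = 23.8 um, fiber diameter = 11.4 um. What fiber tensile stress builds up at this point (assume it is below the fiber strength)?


Force balance: sigma_f * (pi*d^2/4) = tau * (pi*d) * x  ->  sigma_f = 4 * tau * x / d
sigma_f = 4 * 22 * 23.8 / 11.4 = 183.7 MPa

183.7 MPa


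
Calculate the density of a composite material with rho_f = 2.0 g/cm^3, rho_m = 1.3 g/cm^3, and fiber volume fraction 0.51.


rho_c = rho_f*Vf + rho_m*(1-Vf) = 2.0*0.51 + 1.3*0.49 = 1.657 g/cm^3

1.657 g/cm^3


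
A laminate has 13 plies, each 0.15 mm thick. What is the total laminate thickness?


h = n * t_ply = 13 * 0.15 = 1.95 mm

1.95 mm


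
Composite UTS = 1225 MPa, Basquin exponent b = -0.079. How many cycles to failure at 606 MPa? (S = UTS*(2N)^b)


N = 0.5 * (S/UTS)^(1/b) = 0.5 * (606/1225)^(1/-0.079) = 3699.3701 cycles

3699.3701 cycles


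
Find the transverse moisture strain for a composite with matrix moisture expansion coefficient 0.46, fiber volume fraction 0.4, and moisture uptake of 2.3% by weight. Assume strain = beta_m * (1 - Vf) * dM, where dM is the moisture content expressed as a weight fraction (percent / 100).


dM = 2.3/100 = 0.023
strain = beta_m * (1-Vf) * dM = 0.46 * 0.6 * 0.023 = 0.006348

0.006348


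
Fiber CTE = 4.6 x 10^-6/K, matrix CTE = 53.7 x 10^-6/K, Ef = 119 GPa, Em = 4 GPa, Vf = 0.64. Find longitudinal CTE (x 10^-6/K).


E1 = Ef*Vf + Em*(1-Vf) = 77.6
alpha_1 = (alpha_f*Ef*Vf + alpha_m*Em*(1-Vf))/E1 = 5.51 x 10^-6/K

5.51 x 10^-6/K


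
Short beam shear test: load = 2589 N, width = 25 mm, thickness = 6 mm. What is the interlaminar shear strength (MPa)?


ILSS = 3F/(4bh) = 3*2589/(4*25*6) = 12.95 MPa

12.95 MPa


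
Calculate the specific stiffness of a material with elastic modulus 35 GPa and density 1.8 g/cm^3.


Specific stiffness = E/rho = 35/1.8 = 19.4 GPa/(g/cm^3)

19.4 GPa/(g/cm^3)


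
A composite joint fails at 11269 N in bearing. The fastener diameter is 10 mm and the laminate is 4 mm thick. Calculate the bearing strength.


sigma_br = F/(d*h) = 11269/(10*4) = 281.7 MPa

281.7 MPa


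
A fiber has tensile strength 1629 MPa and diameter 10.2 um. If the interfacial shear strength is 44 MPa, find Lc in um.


Lc = sigma_f * d / (2 * tau_i) = 1629 * 10.2 / (2 * 44) = 188.8 um

188.8 um


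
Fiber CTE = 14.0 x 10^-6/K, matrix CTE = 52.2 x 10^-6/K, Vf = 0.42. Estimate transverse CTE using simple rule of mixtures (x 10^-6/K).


alpha_2 = alpha_f*Vf + alpha_m*(1-Vf) = 14.0*0.42 + 52.2*0.58 = 36.2 x 10^-6/K

36.2 x 10^-6/K


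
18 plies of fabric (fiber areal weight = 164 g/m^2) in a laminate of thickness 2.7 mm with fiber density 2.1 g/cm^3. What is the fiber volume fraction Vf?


Vf = n * FAW / (rho_f * h * 1000) = 18 * 164 / (2.1 * 2.7 * 1000) = 0.5206

0.5206


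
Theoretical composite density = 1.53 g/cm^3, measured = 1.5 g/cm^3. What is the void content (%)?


Void% = (rho_theo - rho_actual)/rho_theo * 100 = (1.53 - 1.5)/1.53 * 100 = 1.96%

1.96%


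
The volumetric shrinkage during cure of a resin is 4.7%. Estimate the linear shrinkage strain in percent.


Linear shrinkage ≈ vol_shrink/3 = 4.7/3 = 1.567%

1.567%


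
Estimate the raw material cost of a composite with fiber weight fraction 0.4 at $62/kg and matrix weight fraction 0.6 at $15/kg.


Cost = cost_f*Wf + cost_m*Wm = 62*0.4 + 15*0.6 = $33.8/kg

$33.8/kg


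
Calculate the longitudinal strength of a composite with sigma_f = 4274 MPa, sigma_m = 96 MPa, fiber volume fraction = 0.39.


sigma_1 = sigma_f*Vf + sigma_m*(1-Vf) = 4274*0.39 + 96*0.61 = 1725.4 MPa

1725.4 MPa


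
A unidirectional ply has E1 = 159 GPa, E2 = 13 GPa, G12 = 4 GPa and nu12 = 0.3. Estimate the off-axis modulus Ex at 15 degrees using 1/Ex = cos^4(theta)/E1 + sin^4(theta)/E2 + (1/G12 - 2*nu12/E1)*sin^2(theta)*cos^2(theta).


cos^4(15) = 0.870513, sin^4(15) = 0.004487, sin^2(15)*cos^2(15) = 0.0625
1/G12 - 2*nu12/E1 = 1/4 - 2*0.3/159 = 0.246226 GPa^-1
1/Ex = 0.870513/159 + 0.004487/13 + 0.246226*0.0625 = 0.0212093 GPa^-1
Ex = 47.15 GPa

47.15 GPa


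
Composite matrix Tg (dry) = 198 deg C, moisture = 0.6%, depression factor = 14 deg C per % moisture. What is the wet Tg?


Tg_wet = Tg_dry - k*moisture = 198 - 14*0.6 = 189.6 deg C

189.6 deg C


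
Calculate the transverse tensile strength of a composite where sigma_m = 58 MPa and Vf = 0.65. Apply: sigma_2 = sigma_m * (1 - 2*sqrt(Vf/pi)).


factor = 1 - 2*sqrt(0.65/pi) = 0.0903
sigma_2 = 58 * 0.0903 = 5.24 MPa

5.24 MPa


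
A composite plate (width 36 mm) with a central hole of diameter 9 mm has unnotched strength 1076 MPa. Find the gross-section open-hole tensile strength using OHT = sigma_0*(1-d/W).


OHT = sigma_0*(1-d/W) = 1076*(1-9/36) = 807.0 MPa

807.0 MPa


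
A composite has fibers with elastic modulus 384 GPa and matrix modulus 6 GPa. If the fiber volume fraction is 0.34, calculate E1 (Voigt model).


E1 = Ef*Vf + Em*(1-Vf) = 384*0.34 + 6*0.66 = 134.52 GPa

134.52 GPa


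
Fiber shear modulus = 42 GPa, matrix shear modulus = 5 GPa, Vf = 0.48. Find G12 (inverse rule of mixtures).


1/G12 = Vf/Gf + (1-Vf)/Gm = 0.48/42 + 0.52/5
G12 = 8.66 GPa

8.66 GPa


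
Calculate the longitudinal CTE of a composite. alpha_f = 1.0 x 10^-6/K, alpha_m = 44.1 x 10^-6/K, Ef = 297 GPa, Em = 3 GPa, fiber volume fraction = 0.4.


E1 = Ef*Vf + Em*(1-Vf) = 120.6
alpha_1 = (alpha_f*Ef*Vf + alpha_m*Em*(1-Vf))/E1 = 1.64 x 10^-6/K

1.64 x 10^-6/K


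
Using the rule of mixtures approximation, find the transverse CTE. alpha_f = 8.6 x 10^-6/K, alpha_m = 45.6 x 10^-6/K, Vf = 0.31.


alpha_2 = alpha_f*Vf + alpha_m*(1-Vf) = 8.6*0.31 + 45.6*0.69 = 34.1 x 10^-6/K

34.1 x 10^-6/K


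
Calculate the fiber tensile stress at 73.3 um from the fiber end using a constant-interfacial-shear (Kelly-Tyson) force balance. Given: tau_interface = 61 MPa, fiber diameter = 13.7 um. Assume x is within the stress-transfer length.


Force balance: sigma_f * (pi*d^2/4) = tau * (pi*d) * x  ->  sigma_f = 4 * tau * x / d
sigma_f = 4 * 61 * 73.3 / 13.7 = 1305.5 MPa

1305.5 MPa


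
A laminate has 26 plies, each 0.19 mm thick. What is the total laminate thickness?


h = n * t_ply = 26 * 0.19 = 4.94 mm

4.94 mm


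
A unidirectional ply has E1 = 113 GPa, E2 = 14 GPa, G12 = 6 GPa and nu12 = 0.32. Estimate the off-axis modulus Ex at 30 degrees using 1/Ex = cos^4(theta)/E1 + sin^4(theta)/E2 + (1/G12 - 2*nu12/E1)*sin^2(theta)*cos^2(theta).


cos^4(30) = 0.5625, sin^4(30) = 0.0625, sin^2(30)*cos^2(30) = 0.1875
1/G12 - 2*nu12/E1 = 1/6 - 2*0.32/113 = 0.161003 GPa^-1
1/Ex = 0.5625/113 + 0.0625/14 + 0.161003*0.1875 = 0.0396302 GPa^-1
Ex = 25.23 GPa

25.23 GPa


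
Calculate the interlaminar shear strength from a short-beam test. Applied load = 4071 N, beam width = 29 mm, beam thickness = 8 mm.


ILSS = 3F/(4bh) = 3*4071/(4*29*8) = 13.16 MPa

13.16 MPa


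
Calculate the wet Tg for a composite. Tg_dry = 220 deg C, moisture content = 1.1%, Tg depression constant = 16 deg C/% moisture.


Tg_wet = Tg_dry - k*moisture = 220 - 16*1.1 = 202.4 deg C

202.4 deg C


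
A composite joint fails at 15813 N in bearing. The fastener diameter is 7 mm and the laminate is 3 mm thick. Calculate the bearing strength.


sigma_br = F/(d*h) = 15813/(7*3) = 753.0 MPa

753.0 MPa


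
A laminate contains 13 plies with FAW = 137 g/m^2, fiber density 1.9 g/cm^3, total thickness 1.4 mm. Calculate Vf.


Vf = n * FAW / (rho_f * h * 1000) = 13 * 137 / (1.9 * 1.4 * 1000) = 0.6695

0.6695


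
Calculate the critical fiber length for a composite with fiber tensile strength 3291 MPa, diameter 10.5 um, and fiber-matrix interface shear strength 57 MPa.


Lc = sigma_f * d / (2 * tau_i) = 3291 * 10.5 / (2 * 57) = 303.1 um

303.1 um


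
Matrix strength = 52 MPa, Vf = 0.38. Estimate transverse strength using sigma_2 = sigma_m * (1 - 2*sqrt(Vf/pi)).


factor = 1 - 2*sqrt(0.38/pi) = 0.3044
sigma_2 = 52 * 0.3044 = 15.83 MPa

15.83 MPa


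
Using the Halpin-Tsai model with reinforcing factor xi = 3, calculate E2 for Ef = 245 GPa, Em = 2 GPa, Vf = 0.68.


eta = (Ef/Em - 1)/(Ef/Em + xi) = (122.5 - 1)/(122.5 + 3) = 0.9681
E2 = Em*(1+xi*eta*Vf)/(1-eta*Vf) = 17.41 GPa

17.41 GPa


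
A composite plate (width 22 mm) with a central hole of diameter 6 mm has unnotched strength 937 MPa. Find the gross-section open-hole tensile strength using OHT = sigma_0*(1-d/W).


OHT = sigma_0*(1-d/W) = 937*(1-6/22) = 681.5 MPa

681.5 MPa


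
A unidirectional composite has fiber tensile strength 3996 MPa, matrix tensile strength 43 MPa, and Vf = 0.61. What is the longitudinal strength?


sigma_1 = sigma_f*Vf + sigma_m*(1-Vf) = 3996*0.61 + 43*0.39 = 2454.3 MPa

2454.3 MPa


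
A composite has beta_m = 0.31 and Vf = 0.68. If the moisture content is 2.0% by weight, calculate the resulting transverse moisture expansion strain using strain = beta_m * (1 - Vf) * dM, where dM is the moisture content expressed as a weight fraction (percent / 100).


dM = 2.0/100 = 0.02
strain = beta_m * (1-Vf) * dM = 0.31 * 0.32 * 0.02 = 0.001984

0.001984


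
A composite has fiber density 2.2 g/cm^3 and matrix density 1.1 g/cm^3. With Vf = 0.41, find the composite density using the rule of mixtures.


rho_c = rho_f*Vf + rho_m*(1-Vf) = 2.2*0.41 + 1.1*0.59 = 1.551 g/cm^3

1.551 g/cm^3


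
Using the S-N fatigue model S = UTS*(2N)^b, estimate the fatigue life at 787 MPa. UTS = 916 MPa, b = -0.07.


N = 0.5 * (S/UTS)^(1/b) = 0.5 * (787/916)^(1/-0.07) = 4.3721 cycles

4.3721 cycles


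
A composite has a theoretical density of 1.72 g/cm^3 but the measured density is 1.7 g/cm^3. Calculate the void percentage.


Void% = (rho_theo - rho_actual)/rho_theo * 100 = (1.72 - 1.7)/1.72 * 100 = 1.16%

1.16%


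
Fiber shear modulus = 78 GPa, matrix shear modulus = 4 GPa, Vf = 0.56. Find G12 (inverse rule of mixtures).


1/G12 = Vf/Gf + (1-Vf)/Gm = 0.56/78 + 0.44/4
G12 = 8.53 GPa

8.53 GPa


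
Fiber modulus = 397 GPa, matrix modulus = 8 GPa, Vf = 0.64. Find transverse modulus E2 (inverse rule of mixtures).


1/E2 = Vf/Ef + (1-Vf)/Em = 0.64/397 + 0.36/8
E2 = 21.45 GPa

21.45 GPa


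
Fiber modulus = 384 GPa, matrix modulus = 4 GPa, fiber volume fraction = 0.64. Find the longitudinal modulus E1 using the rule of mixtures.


E1 = Ef*Vf + Em*(1-Vf) = 384*0.64 + 4*0.36 = 247.2 GPa

247.2 GPa


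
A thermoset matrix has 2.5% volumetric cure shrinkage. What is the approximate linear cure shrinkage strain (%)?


Linear shrinkage ≈ vol_shrink/3 = 2.5/3 = 0.833%

0.833%


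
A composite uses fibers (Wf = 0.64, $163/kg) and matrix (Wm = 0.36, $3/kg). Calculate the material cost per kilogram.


Cost = cost_f*Wf + cost_m*Wm = 163*0.64 + 3*0.36 = $105.4/kg

$105.4/kg


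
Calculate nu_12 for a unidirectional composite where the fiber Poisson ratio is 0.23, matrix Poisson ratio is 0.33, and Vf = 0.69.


nu_12 = nu_f*Vf + nu_m*(1-Vf) = 0.23*0.69 + 0.33*0.31 = 0.261

0.261


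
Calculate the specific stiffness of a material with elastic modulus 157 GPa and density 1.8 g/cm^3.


Specific stiffness = E/rho = 157/1.8 = 87.2 GPa/(g/cm^3)

87.2 GPa/(g/cm^3)


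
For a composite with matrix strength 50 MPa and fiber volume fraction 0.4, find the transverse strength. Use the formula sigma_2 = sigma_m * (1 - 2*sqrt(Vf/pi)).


factor = 1 - 2*sqrt(0.4/pi) = 0.2864
sigma_2 = 50 * 0.2864 = 14.32 MPa

14.32 MPa


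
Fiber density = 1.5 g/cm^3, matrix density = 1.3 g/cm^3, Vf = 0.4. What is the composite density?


rho_c = rho_f*Vf + rho_m*(1-Vf) = 1.5*0.4 + 1.3*0.6 = 1.38 g/cm^3

1.38 g/cm^3


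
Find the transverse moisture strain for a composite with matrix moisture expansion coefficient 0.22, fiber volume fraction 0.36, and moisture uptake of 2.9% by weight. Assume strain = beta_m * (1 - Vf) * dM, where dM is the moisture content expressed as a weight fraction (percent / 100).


dM = 2.9/100 = 0.029
strain = beta_m * (1-Vf) * dM = 0.22 * 0.64 * 0.029 = 0.0040832

0.0040832


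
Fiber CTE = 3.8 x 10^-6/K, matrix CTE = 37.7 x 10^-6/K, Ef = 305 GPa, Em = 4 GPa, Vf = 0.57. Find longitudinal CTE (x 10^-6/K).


E1 = Ef*Vf + Em*(1-Vf) = 175.57
alpha_1 = (alpha_f*Ef*Vf + alpha_m*Em*(1-Vf))/E1 = 4.13 x 10^-6/K

4.13 x 10^-6/K


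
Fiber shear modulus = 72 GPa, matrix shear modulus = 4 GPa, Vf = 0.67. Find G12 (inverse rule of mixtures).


1/G12 = Vf/Gf + (1-Vf)/Gm = 0.67/72 + 0.33/4
G12 = 10.89 GPa

10.89 GPa


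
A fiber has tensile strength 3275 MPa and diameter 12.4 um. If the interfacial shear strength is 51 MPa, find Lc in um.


Lc = sigma_f * d / (2 * tau_i) = 3275 * 12.4 / (2 * 51) = 398.1 um

398.1 um


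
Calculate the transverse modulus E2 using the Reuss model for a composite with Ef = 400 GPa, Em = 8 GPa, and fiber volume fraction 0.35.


1/E2 = Vf/Ef + (1-Vf)/Em = 0.35/400 + 0.65/8
E2 = 12.18 GPa

12.18 GPa


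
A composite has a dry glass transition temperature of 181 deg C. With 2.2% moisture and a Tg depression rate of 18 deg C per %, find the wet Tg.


Tg_wet = Tg_dry - k*moisture = 181 - 18*2.2 = 141.4 deg C

141.4 deg C


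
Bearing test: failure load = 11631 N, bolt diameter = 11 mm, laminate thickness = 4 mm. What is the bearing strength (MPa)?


sigma_br = F/(d*h) = 11631/(11*4) = 264.3 MPa

264.3 MPa


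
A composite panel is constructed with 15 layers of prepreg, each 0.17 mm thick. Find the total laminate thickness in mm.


h = n * t_ply = 15 * 0.17 = 2.55 mm

2.55 mm


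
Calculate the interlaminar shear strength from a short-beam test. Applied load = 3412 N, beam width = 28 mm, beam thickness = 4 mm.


ILSS = 3F/(4bh) = 3*3412/(4*28*4) = 22.85 MPa

22.85 MPa


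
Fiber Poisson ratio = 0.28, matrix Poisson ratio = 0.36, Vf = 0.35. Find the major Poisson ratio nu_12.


nu_12 = nu_f*Vf + nu_m*(1-Vf) = 0.28*0.35 + 0.36*0.65 = 0.332

0.332


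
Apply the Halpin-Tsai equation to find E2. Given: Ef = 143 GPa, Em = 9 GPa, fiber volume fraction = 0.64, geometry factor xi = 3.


eta = (Ef/Em - 1)/(Ef/Em + xi) = (15.8889 - 1)/(15.8889 + 3) = 0.7882
E2 = Em*(1+xi*eta*Vf)/(1-eta*Vf) = 45.65 GPa

45.65 GPa


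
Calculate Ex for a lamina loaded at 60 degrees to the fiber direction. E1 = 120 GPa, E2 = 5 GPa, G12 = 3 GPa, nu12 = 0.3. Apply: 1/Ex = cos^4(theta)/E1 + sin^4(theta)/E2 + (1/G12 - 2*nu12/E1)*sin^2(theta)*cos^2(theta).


cos^4(60) = 0.0625, sin^4(60) = 0.5625, sin^2(60)*cos^2(60) = 0.1875
1/G12 - 2*nu12/E1 = 1/3 - 2*0.3/120 = 0.328333 GPa^-1
1/Ex = 0.0625/120 + 0.5625/5 + 0.328333*0.1875 = 0.1745833 GPa^-1
Ex = 5.73 GPa

5.73 GPa


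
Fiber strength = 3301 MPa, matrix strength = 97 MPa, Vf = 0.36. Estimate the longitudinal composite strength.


sigma_1 = sigma_f*Vf + sigma_m*(1-Vf) = 3301*0.36 + 97*0.64 = 1250.4 MPa

1250.4 MPa


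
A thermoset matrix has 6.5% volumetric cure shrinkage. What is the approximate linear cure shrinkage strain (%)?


Linear shrinkage ≈ vol_shrink/3 = 6.5/3 = 2.167%

2.167%


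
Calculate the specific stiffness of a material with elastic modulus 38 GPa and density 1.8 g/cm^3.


Specific stiffness = E/rho = 38/1.8 = 21.1 GPa/(g/cm^3)

21.1 GPa/(g/cm^3)


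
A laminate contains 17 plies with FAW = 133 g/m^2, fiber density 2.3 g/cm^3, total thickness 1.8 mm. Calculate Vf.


Vf = n * FAW / (rho_f * h * 1000) = 17 * 133 / (2.3 * 1.8 * 1000) = 0.5461

0.5461


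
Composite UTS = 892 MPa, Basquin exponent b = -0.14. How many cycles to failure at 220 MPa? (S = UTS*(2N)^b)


N = 0.5 * (S/UTS)^(1/b) = 0.5 * (220/892)^(1/-0.14) = 11000.5424 cycles

11000.5424 cycles


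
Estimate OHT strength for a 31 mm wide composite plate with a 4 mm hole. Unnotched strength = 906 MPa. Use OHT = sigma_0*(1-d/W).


OHT = sigma_0*(1-d/W) = 906*(1-4/31) = 789.1 MPa

789.1 MPa


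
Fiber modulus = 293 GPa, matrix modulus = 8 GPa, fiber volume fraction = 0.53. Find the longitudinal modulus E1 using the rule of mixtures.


E1 = Ef*Vf + Em*(1-Vf) = 293*0.53 + 8*0.47 = 159.05 GPa

159.05 GPa


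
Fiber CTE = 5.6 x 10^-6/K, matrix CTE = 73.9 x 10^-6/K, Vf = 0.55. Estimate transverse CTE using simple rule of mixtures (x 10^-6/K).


alpha_2 = alpha_f*Vf + alpha_m*(1-Vf) = 5.6*0.55 + 73.9*0.45 = 36.3 x 10^-6/K

36.3 x 10^-6/K


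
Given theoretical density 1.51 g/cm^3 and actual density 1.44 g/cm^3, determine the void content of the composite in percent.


Void% = (rho_theo - rho_actual)/rho_theo * 100 = (1.51 - 1.44)/1.51 * 100 = 4.64%

4.64%


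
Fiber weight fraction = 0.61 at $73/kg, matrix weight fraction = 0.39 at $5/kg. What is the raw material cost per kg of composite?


Cost = cost_f*Wf + cost_m*Wm = 73*0.61 + 5*0.39 = $46.48/kg

$46.48/kg


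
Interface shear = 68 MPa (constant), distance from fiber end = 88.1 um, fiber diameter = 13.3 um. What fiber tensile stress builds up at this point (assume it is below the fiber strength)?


Force balance: sigma_f * (pi*d^2/4) = tau * (pi*d) * x  ->  sigma_f = 4 * tau * x / d
sigma_f = 4 * 68 * 88.1 / 13.3 = 1801.7 MPa

1801.7 MPa


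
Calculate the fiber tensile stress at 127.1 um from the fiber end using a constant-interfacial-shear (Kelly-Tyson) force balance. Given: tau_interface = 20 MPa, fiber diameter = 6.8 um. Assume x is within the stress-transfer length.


Force balance: sigma_f * (pi*d^2/4) = tau * (pi*d) * x  ->  sigma_f = 4 * tau * x / d
sigma_f = 4 * 20 * 127.1 / 6.8 = 1495.3 MPa

1495.3 MPa


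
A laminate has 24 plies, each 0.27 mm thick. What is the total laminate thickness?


h = n * t_ply = 24 * 0.27 = 6.48 mm

6.48 mm


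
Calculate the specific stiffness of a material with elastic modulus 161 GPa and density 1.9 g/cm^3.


Specific stiffness = E/rho = 161/1.9 = 84.7 GPa/(g/cm^3)

84.7 GPa/(g/cm^3)


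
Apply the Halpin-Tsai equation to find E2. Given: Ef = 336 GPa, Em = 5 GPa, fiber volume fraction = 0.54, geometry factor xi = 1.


eta = (Ef/Em - 1)/(Ef/Em + xi) = (67.2 - 1)/(67.2 + 1) = 0.9707
E2 = Em*(1+xi*eta*Vf)/(1-eta*Vf) = 16.02 GPa

16.02 GPa


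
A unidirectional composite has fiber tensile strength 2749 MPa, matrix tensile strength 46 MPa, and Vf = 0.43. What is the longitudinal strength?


sigma_1 = sigma_f*Vf + sigma_m*(1-Vf) = 2749*0.43 + 46*0.57 = 1208.3 MPa

1208.3 MPa


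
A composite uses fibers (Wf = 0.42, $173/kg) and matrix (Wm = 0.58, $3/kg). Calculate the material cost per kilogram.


Cost = cost_f*Wf + cost_m*Wm = 173*0.42 + 3*0.58 = $74.4/kg

$74.4/kg


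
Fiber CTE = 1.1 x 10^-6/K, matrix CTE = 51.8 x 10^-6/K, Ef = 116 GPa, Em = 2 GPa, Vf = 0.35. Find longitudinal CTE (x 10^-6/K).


E1 = Ef*Vf + Em*(1-Vf) = 41.9
alpha_1 = (alpha_f*Ef*Vf + alpha_m*Em*(1-Vf))/E1 = 2.67 x 10^-6/K

2.67 x 10^-6/K


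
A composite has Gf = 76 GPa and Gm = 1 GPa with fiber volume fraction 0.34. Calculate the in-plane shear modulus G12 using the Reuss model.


1/G12 = Vf/Gf + (1-Vf)/Gm = 0.34/76 + 0.66/1
G12 = 1.5 GPa

1.5 GPa


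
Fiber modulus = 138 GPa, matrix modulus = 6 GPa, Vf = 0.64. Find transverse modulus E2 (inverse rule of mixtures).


1/E2 = Vf/Ef + (1-Vf)/Em = 0.64/138 + 0.36/6
E2 = 15.47 GPa

15.47 GPa


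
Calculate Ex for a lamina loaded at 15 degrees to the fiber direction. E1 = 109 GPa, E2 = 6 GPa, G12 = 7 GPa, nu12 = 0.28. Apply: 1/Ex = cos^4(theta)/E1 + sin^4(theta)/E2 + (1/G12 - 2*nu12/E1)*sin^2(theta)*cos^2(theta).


cos^4(15) = 0.870513, sin^4(15) = 0.004487, sin^2(15)*cos^2(15) = 0.0625
1/G12 - 2*nu12/E1 = 1/7 - 2*0.28/109 = 0.13772 GPa^-1
1/Ex = 0.870513/109 + 0.004487/6 + 0.13772*0.0625 = 0.0173417 GPa^-1
Ex = 57.66 GPa

57.66 GPa


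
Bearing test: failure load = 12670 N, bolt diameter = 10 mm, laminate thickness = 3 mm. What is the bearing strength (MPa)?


sigma_br = F/(d*h) = 12670/(10*3) = 422.3 MPa

422.3 MPa


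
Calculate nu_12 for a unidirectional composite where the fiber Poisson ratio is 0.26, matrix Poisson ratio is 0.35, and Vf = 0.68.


nu_12 = nu_f*Vf + nu_m*(1-Vf) = 0.26*0.68 + 0.35*0.32 = 0.2888

0.2888


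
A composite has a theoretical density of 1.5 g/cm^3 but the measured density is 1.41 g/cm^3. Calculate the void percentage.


Void% = (rho_theo - rho_actual)/rho_theo * 100 = (1.5 - 1.41)/1.5 * 100 = 6.0%

6.0%


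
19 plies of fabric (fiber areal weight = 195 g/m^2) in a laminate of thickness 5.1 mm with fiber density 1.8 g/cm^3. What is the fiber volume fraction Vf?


Vf = n * FAW / (rho_f * h * 1000) = 19 * 195 / (1.8 * 5.1 * 1000) = 0.4036

0.4036


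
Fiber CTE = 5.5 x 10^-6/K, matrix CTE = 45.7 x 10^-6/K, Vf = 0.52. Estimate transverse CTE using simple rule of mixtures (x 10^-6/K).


alpha_2 = alpha_f*Vf + alpha_m*(1-Vf) = 5.5*0.52 + 45.7*0.48 = 24.8 x 10^-6/K

24.8 x 10^-6/K


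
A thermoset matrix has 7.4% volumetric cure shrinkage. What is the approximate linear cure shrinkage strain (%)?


Linear shrinkage ≈ vol_shrink/3 = 7.4/3 = 2.467%

2.467%


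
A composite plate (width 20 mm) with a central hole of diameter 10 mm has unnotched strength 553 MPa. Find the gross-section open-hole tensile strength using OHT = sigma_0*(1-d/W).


OHT = sigma_0*(1-d/W) = 553*(1-10/20) = 276.5 MPa

276.5 MPa


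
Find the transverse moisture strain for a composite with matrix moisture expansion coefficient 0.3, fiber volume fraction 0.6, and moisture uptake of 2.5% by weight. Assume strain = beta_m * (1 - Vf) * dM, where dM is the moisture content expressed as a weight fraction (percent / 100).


dM = 2.5/100 = 0.025
strain = beta_m * (1-Vf) * dM = 0.3 * 0.4 * 0.025 = 0.003

0.003


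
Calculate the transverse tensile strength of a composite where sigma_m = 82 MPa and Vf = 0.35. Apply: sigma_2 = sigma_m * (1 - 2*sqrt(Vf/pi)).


factor = 1 - 2*sqrt(0.35/pi) = 0.3324
sigma_2 = 82 * 0.3324 = 27.26 MPa

27.26 MPa


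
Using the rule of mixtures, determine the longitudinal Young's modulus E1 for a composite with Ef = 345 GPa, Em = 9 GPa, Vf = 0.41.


E1 = Ef*Vf + Em*(1-Vf) = 345*0.41 + 9*0.59 = 146.76 GPa

146.76 GPa


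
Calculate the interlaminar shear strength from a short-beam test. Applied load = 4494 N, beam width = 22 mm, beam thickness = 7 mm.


ILSS = 3F/(4bh) = 3*4494/(4*22*7) = 21.89 MPa

21.89 MPa


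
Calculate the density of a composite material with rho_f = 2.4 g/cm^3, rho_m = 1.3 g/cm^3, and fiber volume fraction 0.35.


rho_c = rho_f*Vf + rho_m*(1-Vf) = 2.4*0.35 + 1.3*0.65 = 1.685 g/cm^3

1.685 g/cm^3


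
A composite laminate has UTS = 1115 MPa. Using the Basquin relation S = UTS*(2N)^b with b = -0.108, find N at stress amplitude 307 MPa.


N = 0.5 * (S/UTS)^(1/b) = 0.5 * (307/1115)^(1/-0.108) = 76810.2190 cycles

76810.2190 cycles


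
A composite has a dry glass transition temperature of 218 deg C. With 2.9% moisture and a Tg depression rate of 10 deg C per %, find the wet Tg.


Tg_wet = Tg_dry - k*moisture = 218 - 10*2.9 = 189.0 deg C

189.0 deg C


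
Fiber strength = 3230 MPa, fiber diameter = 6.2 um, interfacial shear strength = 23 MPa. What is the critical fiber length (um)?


Lc = sigma_f * d / (2 * tau_i) = 3230 * 6.2 / (2 * 23) = 435.3 um

435.3 um


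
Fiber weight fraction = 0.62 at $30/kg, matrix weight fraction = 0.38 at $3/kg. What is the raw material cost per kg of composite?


Cost = cost_f*Wf + cost_m*Wm = 30*0.62 + 3*0.38 = $19.74/kg

$19.74/kg


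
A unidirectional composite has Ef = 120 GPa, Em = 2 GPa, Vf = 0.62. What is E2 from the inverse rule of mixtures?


1/E2 = Vf/Ef + (1-Vf)/Em = 0.62/120 + 0.38/2
E2 = 5.12 GPa

5.12 GPa


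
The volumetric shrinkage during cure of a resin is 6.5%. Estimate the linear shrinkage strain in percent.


Linear shrinkage ≈ vol_shrink/3 = 6.5/3 = 2.167%

2.167%


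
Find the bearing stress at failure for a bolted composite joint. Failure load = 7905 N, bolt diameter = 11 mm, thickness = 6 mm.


sigma_br = F/(d*h) = 7905/(11*6) = 119.8 MPa

119.8 MPa


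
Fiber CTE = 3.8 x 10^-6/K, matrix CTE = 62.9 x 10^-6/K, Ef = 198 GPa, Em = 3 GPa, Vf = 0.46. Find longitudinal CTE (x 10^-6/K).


E1 = Ef*Vf + Em*(1-Vf) = 92.7
alpha_1 = (alpha_f*Ef*Vf + alpha_m*Em*(1-Vf))/E1 = 4.83 x 10^-6/K

4.83 x 10^-6/K


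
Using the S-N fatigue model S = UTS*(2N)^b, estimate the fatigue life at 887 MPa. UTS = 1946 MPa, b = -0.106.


N = 0.5 * (S/UTS)^(1/b) = 0.5 * (887/1946)^(1/-0.106) = 827.9788 cycles

827.9788 cycles


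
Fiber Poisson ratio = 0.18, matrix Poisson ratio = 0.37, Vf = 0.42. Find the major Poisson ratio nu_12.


nu_12 = nu_f*Vf + nu_m*(1-Vf) = 0.18*0.42 + 0.37*0.58 = 0.2902

0.2902


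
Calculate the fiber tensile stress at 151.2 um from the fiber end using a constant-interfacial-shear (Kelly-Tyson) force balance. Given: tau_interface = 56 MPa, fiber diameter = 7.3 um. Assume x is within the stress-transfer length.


Force balance: sigma_f * (pi*d^2/4) = tau * (pi*d) * x  ->  sigma_f = 4 * tau * x / d
sigma_f = 4 * 56 * 151.2 / 7.3 = 4639.6 MPa

4639.6 MPa


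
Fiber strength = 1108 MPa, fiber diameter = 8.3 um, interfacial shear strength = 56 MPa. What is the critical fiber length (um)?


Lc = sigma_f * d / (2 * tau_i) = 1108 * 8.3 / (2 * 56) = 82.1 um

82.1 um


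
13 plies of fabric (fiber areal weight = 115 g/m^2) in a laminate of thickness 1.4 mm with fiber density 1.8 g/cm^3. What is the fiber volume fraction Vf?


Vf = n * FAW / (rho_f * h * 1000) = 13 * 115 / (1.8 * 1.4 * 1000) = 0.5933

0.5933


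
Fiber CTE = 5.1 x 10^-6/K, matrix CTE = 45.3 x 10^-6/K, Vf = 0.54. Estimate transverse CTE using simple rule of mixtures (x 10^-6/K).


alpha_2 = alpha_f*Vf + alpha_m*(1-Vf) = 5.1*0.54 + 45.3*0.46 = 23.6 x 10^-6/K

23.6 x 10^-6/K


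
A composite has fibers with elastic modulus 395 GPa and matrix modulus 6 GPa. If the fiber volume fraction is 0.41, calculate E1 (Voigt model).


E1 = Ef*Vf + Em*(1-Vf) = 395*0.41 + 6*0.59 = 165.49 GPa

165.49 GPa


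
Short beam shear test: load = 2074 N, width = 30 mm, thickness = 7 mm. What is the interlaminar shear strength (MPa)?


ILSS = 3F/(4bh) = 3*2074/(4*30*7) = 7.41 MPa

7.41 MPa


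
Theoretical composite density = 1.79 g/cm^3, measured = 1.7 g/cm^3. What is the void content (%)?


Void% = (rho_theo - rho_actual)/rho_theo * 100 = (1.79 - 1.7)/1.79 * 100 = 5.03%

5.03%


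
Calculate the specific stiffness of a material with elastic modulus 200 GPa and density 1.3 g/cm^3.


Specific stiffness = E/rho = 200/1.3 = 153.8 GPa/(g/cm^3)

153.8 GPa/(g/cm^3)


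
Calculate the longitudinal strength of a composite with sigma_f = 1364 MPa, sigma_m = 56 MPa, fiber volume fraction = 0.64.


sigma_1 = sigma_f*Vf + sigma_m*(1-Vf) = 1364*0.64 + 56*0.36 = 893.1 MPa

893.1 MPa


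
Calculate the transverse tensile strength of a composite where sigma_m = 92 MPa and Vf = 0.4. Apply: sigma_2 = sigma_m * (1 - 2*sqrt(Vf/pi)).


factor = 1 - 2*sqrt(0.4/pi) = 0.2864
sigma_2 = 92 * 0.2864 = 26.34 MPa

26.34 MPa


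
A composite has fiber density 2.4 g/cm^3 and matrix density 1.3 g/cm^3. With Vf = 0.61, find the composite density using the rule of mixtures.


rho_c = rho_f*Vf + rho_m*(1-Vf) = 2.4*0.61 + 1.3*0.39 = 1.971 g/cm^3

1.971 g/cm^3
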